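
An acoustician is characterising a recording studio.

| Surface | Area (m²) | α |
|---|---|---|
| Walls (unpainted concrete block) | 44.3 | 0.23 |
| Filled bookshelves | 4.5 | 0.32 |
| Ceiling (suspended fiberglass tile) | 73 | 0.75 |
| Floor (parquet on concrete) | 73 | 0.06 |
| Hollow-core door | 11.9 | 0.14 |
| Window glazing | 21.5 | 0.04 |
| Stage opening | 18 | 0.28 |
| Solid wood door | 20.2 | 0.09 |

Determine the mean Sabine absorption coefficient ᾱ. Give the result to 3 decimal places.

0.301

Total surface area S = 266.4 m².
A = 44.3·0.23 + 4.5·0.32 + 73·0.75 + 73·0.06 + 11.9·0.14 + 21.5·0.04 + 18·0.28 + 20.2·0.09 = 80.143 sabins.
ᾱ = A/S = 0.301.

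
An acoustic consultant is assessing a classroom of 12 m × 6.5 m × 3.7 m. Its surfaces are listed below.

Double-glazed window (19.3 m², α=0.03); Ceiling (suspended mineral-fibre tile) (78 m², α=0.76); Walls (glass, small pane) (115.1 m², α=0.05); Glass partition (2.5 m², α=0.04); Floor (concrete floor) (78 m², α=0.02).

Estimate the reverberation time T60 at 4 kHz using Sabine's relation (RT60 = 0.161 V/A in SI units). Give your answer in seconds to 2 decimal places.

0.69 s

Summing Sᵢαᵢ: 0.579 + 59.280 + 5.755 + 0.100 + 1.560 → A = 67.274 sabins.
Room volume: 288.6 m³.
T = 0.161 V/A = 0.161·288.6/67.274 = 0.69 s.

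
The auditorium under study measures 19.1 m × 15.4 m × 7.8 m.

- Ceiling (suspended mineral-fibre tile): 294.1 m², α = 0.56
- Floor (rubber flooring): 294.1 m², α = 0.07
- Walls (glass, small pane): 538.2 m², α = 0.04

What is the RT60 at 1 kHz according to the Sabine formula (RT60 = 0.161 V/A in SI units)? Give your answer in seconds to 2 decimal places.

1.79 seconds

Summing Sᵢαᵢ: 164.696 + 20.587 + 21.528 → A = 206.811 sabins.
Room volume: 2294.292 m³.
T = 0.161 V/A = 0.161·2294.292/206.811 = 1.79 s.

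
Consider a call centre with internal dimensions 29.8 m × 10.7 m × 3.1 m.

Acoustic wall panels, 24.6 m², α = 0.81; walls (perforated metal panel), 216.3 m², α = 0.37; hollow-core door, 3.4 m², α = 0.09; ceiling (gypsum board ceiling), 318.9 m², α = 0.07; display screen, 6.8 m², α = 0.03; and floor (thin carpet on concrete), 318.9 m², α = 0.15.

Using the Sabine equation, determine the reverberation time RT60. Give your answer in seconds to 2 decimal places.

0.93 s

Summing Sᵢαᵢ: 19.926 + 80.031 + 0.306 + 22.323 + 0.204 + 47.835 → A = 170.625 sabins.
V = 29.8·10.7·3.1 = 988.466 m³.
RT60 = 0.161 · V / A = 0.161 × 988.466 / 170.625 = 0.93 s.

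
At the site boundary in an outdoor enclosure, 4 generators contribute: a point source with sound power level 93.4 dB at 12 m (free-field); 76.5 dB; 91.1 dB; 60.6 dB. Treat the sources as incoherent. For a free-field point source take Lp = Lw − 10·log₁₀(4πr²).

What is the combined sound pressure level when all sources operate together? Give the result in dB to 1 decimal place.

91.3 dB

Source at 12 m: Lp = 93.4 − 10·log₁₀(4π·12²) = 93.4 − 10·log₁₀(1809.557) = 60.8 dB.
Converting to relative power and adding: 10^(60.8/10) + 10^(76.5/10) + 10^(91.1/10) + 10^(60.6/10) = 1.335e+09.
Combined level = 10 log₁₀(1.335e+09) = 91.3 dB.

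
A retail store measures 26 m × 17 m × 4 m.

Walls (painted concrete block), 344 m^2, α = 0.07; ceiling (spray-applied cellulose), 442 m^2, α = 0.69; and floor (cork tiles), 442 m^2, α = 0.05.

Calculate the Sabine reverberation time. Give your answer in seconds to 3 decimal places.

A = Σ Sᵢαᵢ = 344·0.07 + 442·0.69 + 442·0.05 = 351.160 sabins.
Volume V = 26 × 17 × 4 = 1768 m³.
Sabine: RT60 = 0.161 × 1768 / 351.160 = 0.811 s.

0.811 sec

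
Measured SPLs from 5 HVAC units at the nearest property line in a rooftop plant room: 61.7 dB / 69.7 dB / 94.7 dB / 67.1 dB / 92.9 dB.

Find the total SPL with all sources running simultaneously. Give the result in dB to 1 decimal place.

96.9 dB

Σ 10^(Lᵢ/10) = 4.917e+09.
Combined level = 10 log₁₀(4.917e+09) = 96.9 dB.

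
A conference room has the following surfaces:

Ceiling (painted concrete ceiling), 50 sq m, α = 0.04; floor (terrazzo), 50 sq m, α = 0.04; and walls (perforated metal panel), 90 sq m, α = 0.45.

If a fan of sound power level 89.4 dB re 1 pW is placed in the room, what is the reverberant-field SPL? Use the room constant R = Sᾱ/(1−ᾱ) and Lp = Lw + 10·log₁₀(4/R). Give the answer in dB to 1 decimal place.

77.8 dB

A = 44.500 sabins; S = 190.0 sq m.
ᾱ = 0.2342, so room constant R = A/(1−ᾱ) = 58.109 sq m.
Lp = Lw + 10 log₁₀(4/R) = 89.4 -11.62 = 77.8 dB.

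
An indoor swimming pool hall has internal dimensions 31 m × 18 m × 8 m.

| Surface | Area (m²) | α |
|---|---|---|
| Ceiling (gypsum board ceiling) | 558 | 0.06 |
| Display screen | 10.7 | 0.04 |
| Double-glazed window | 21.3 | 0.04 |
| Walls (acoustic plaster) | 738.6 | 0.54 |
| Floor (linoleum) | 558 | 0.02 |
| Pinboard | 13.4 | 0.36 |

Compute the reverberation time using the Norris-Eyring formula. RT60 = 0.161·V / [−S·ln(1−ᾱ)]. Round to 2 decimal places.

1.40 sec

S = Σ Sᵢ = 1900.0 m².
Absorption A = 558×0.06 + 10.7×0.04 + 21.3×0.04 + 738.6×0.54 + 558×0.02 + 13.4×0.36 = 449.588 sabins.
ᾱ = 449.588 / 1900.0 = 0.2366.
−S·ln(1−ᾱ) = −1900.0 × ln(1 − 0.2366) = 512.949.
V = 31 × 18 × 8 = 4464 m³.
T = 0.161·V/[−S·ln(1−ᾱ)] = 0.161·4464/512.949 = 1.40 s.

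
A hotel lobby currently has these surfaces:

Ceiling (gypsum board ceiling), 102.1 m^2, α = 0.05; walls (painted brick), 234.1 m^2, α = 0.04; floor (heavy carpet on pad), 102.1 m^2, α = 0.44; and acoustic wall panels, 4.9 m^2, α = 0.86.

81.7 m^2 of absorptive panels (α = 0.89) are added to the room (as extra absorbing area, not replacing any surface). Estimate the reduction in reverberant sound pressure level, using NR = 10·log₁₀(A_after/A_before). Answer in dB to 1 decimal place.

3.3 dB

Total absorption A_before = 102.1×0.05 + 234.1×0.04 + 102.1×0.44 + 4.9×0.86
  = 5.105 + 9.364 + 44.924 + 4.214 = 63.607 m^2 sabins.
Treatment contributes 81.7·0.89 = 72.713 sabins.
A_after = 63.607 + 72.713 = 136.320 sabins.
Reduction = 10 log₁₀(A_after/A_before) = 10 log₁₀(2.1432) = 3.3 dB.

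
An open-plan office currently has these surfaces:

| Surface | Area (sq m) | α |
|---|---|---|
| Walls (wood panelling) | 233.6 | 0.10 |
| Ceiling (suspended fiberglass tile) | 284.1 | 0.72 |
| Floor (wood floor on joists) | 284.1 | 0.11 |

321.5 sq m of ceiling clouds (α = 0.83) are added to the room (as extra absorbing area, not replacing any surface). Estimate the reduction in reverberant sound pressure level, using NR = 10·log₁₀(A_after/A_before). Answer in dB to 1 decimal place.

A_before = Σ Sᵢαᵢ = 233.6×0.10 + 284.1×0.72 + 284.1×0.11 = 259.163 sabins.
Treatment contributes 321.5·0.83 = 266.845 sabins.
A_after = 259.163 + 266.845 = 526.008 sabins.
NR = 10·log₁₀(526.008/259.163) = 3.1 dB.

3.1 dB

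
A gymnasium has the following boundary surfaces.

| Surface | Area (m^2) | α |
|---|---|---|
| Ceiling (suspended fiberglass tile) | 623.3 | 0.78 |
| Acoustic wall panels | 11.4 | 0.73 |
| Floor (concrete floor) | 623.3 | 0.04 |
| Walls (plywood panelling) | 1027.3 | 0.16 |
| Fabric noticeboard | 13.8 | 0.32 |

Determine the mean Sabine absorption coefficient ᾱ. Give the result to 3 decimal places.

0.299

Total surface area S = 2299.1 m^2.
Σ(Sᵢαᵢ) = 623.3×0.78 + 11.4×0.73 + 623.3×0.04 + 1027.3×0.16 + 13.8×0.32 = 688.212.
ᾱ = A/S = 0.299.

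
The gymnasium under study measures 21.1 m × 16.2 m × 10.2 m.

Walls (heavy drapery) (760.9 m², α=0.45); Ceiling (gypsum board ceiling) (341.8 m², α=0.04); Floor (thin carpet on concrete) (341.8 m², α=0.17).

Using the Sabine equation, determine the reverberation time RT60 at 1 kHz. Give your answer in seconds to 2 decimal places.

1.36 s

Equivalent absorption area: A = 760.9×0.45 + 341.8×0.04 + 341.8×0.17 = 414.183 m².
Volume V = 21.1 × 16.2 × 10.2 = 3486.564 m³.
T = 0.161 V/A = 0.161·3486.564/414.183 = 1.36 s.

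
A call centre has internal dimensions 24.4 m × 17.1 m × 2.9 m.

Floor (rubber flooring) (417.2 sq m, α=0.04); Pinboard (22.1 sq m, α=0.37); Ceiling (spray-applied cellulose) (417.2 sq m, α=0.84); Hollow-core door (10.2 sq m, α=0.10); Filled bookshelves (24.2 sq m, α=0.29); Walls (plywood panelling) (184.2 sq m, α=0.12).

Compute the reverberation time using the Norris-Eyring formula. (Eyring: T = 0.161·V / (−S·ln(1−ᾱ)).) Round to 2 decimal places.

0.38 s

Total surface area S = 417.2 + 22.1 + 417.2 + 10.2 + 24.2 + 184.2 = 1075.1 sq m.
Σ(Sᵢαᵢ) = 417.2×0.04 + 22.1×0.37 + 417.2×0.84 + 10.2×0.10 + 24.2×0.29 + 184.2×0.12 = 405.455.
Mean coefficient ᾱ = A/S = 0.3771.
−S·ln(1−ᾱ) = −1075.1 × ln(1 − 0.3771) = 508.919.
V = 24.4 × 17.1 × 2.9 = 1209.996 m³.
RT60 = 0.161 × 1209.996 / 508.919 = 0.38 s.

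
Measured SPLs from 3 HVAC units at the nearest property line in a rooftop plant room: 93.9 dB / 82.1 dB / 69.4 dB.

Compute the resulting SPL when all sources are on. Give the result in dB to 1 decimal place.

Σ 10^(Lᵢ/10) = 2.626e+09.
Combined level = 10 log₁₀(2.626e+09) = 94.2 dB.

94.2 dB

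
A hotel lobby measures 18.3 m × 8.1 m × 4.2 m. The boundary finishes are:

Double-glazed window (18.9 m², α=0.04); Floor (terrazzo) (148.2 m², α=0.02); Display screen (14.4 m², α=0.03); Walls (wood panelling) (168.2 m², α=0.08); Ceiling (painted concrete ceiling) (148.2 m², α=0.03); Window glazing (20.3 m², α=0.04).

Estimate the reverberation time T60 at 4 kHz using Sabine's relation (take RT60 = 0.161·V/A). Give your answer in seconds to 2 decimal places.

4.38 seconds

Total absorption A = 18.9·0.04 + 148.2·0.02 + 14.4·0.03 + 168.2·0.08 + 148.2·0.03 + 20.3·0.04
  = 0.756 + 2.964 + 0.432 + 13.456 + 4.446 + 0.812 = 22.866 m² sabins.
Room volume: 622.566 m³.
RT60 = 0.161 · V / A = 0.161 × 622.566 / 22.866 = 4.38 s.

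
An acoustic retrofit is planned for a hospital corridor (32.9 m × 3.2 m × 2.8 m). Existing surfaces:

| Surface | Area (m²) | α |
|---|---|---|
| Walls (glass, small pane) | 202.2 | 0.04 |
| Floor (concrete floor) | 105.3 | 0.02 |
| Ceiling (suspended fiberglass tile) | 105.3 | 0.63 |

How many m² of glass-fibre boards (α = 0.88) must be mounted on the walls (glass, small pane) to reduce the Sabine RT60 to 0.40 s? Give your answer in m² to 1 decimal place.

A₁ = Σ Sᵢαᵢ = 202.2·0.04 + 105.3·0.02 + 105.3·0.63 = 76.533 sabins.
V = 294.784 m³. Target absorption A₂ = 0.161 × 294.784 / 0.40 = 118.651 sabins.
Absorption to add: 118.651 − 76.533 = 42.118 sabins.
Each m² of panel replacing the walls (glass, small pane) adds (0.88 − 0.04) = 0.84 sabins.
Panel area = 42.118 / 0.84 = 50.1 m².

50.1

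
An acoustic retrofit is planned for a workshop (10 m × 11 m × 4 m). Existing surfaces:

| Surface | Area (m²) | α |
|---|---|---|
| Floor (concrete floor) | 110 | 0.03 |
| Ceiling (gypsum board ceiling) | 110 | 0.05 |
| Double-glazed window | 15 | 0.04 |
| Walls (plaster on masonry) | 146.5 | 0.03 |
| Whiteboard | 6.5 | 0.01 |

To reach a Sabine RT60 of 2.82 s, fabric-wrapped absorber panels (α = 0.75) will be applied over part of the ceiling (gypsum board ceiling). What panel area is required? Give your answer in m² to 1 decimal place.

Summing Sᵢαᵢ: 3.300 + 5.500 + 0.600 + 4.395 + 0.065 → A₁ = 13.860 sabins.
Required A₂ = 0.161·440/2.82 = 25.121 sabins.
ΔA needed = 25.121 − 13.860 = 11.261 sabins.
Each m² of panel replacing the ceiling (gypsum board ceiling) adds (0.75 − 0.05) = 0.70 sabins.
Area = ΔA/Δα = 11.261/0.70 = 16.1 m².

16.1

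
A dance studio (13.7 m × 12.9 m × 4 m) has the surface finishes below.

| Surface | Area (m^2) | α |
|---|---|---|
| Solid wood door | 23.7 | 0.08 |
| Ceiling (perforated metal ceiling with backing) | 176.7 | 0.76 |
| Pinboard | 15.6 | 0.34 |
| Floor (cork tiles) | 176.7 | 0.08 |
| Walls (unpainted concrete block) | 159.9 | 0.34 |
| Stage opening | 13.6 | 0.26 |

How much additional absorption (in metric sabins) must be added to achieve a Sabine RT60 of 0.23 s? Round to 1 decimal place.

Summing Sᵢαᵢ: 1.896 + 134.292 + 5.304 + 14.136 + 54.366 + 3.536 → A₁ = 213.530 sabins.
For T = 0.23 s, need A₂ = 0.161·V/T = 0.161·706.92/0.23 = 494.844 sabins.
Shortfall: 494.844 − 213.530 = 281.3 sabins.

281.3 sabins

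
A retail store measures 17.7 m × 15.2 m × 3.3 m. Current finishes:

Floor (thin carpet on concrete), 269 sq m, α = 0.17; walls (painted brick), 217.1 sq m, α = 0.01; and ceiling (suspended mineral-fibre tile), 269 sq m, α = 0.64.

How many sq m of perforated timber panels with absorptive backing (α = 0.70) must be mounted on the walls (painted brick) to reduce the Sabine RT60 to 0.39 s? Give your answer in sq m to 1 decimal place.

Summing Sᵢαᵢ: 45.730 + 2.171 + 172.160 → A₁ = 220.061 sabins.
Required A₂ = 0.161·887.832/0.39 = 366.515 sabins.
Absorption to add: 366.515 − 220.061 = 146.454 sabins.
Each sq m of panel replacing the walls (painted brick) adds (0.70 − 0.01) = 0.69 sabins.
Panel area = 146.454 / 0.69 = 212.3 sq m.

212.3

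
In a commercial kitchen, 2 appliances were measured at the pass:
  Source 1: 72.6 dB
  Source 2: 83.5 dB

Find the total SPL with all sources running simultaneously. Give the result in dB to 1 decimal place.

Sum in the linear (power) domain: Σ 10^(Lᵢ/10) = 10^(72.6/10) + 10^(83.5/10) = 2.421e+08.
L_total = 10·log₁₀(2.421e+08) = 83.8 dB.

83.8 dB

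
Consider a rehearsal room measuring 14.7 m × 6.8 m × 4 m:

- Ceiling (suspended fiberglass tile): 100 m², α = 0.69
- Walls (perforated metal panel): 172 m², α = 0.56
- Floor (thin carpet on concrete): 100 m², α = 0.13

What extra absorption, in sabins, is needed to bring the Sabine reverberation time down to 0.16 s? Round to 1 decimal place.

224.0 sabins

Total absorption A₁ = 100*0.69 + 172*0.56 + 100*0.13
  = 69.000 + 96.320 + 13.000 = 178.320 m² sabins.
Target A₂ = 0.161·399.84/0.16 = 402.339 sabins (V = 399.84 m³).
Shortfall: 402.339 − 178.320 = 224.0 sabins.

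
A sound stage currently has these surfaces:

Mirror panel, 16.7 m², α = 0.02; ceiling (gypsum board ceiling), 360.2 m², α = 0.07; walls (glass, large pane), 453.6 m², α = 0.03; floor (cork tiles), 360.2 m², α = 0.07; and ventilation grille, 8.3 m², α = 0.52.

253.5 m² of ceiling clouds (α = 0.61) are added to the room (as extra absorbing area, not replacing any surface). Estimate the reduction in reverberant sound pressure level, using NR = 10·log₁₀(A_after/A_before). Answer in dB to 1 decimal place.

5.1 dB

Summing Sᵢαᵢ: 0.334 + 25.214 + 13.608 + 25.214 + 4.316 → A_before = 68.686 sabins.
Treatment contributes 253.5·0.61 = 154.635 sabins.
New total A_after = 223.321 sabins.
NR = 10·log₁₀(223.321/68.686) = 5.1 dB.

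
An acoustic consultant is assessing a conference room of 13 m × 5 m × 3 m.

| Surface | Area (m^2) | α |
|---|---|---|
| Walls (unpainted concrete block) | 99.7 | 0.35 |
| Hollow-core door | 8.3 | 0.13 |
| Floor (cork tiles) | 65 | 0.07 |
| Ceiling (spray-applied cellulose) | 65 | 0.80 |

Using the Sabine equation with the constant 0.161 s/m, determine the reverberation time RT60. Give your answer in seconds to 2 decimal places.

Equivalent absorption area: A = 99.7×0.35 + 8.3×0.13 + 65×0.07 + 65×0.80 = 92.524 m^2.
Volume V = 13 × 5 × 3 = 195 m³.
T = 0.161 V/A = 0.161·195/92.524 = 0.34 s.

0.34 s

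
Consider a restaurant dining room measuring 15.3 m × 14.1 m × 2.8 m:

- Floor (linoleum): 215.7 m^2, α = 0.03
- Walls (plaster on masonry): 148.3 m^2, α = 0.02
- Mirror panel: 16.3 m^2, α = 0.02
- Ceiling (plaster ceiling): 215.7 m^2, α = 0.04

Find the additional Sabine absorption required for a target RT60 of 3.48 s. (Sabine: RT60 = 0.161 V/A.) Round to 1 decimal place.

A₁ = Σ Sᵢαᵢ = 215.7·0.03 + 148.3·0.02 + 16.3·0.02 + 215.7·0.04 = 18.391 sabins.
For T = 3.48 s, need A₂ = 0.161·V/T = 0.161·604.044/3.48 = 27.946 sabins.
Additional absorption ΔA = 27.946 − 18.391 = 9.6 sabins.

9.6 sabins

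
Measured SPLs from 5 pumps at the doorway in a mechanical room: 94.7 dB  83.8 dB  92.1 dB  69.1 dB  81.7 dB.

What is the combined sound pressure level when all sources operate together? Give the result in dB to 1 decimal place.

97.0 dB

Converting to relative power and adding: 10^(94.7/10) + 10^(83.8/10) + 10^(92.1/10) + 10^(69.1/10) + 10^(81.7/10) = 4.969e+09.
L_total = 10·log₁₀(4.969e+09) = 97.0 dB.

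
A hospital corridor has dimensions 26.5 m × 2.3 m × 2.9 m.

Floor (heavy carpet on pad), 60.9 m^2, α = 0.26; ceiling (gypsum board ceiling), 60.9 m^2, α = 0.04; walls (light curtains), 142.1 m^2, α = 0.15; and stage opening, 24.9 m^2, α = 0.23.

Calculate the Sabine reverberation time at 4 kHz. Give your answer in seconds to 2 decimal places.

0.63 s

Summing Sᵢαᵢ: 15.834 + 2.436 + 21.315 + 5.727 → A = 45.312 sabins.
Room volume: 176.755 m³.
RT60 = 0.161 · V / A = 0.161 × 176.755 / 45.312 = 0.63 s.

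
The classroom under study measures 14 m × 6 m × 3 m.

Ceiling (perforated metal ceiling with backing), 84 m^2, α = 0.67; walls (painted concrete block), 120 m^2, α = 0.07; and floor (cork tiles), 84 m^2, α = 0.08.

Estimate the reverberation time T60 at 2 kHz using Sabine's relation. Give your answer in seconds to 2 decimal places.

0.57 s

Equivalent absorption area: A = 84·0.67 + 120·0.07 + 84·0.08 = 71.400 m^2.
Volume V = 14 × 6 × 3 = 252 m³.
T = 0.161 V/A = 0.161·252/71.400 = 0.57 s.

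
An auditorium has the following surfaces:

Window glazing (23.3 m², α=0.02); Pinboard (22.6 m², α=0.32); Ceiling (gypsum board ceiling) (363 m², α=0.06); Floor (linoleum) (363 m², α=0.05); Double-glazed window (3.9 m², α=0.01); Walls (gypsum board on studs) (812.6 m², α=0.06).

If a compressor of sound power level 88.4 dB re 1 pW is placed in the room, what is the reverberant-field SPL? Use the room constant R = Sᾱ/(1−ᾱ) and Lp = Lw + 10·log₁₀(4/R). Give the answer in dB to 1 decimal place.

Σ(Sᵢαᵢ) = 23.3·0.02 + 22.6·0.32 + 363·0.06 + 363·0.05 + 3.9·0.01 + 812.6·0.06 = 96.423; total area S = 1588.4 m².
ᾱ = 0.0607, so room constant R = A/(1−ᾱ) = 102.654 m².
Lp = 88.4 + 10·log₁₀(4/102.654) = 88.4 + (-14.09) = 74.3 dB.

74.3 dB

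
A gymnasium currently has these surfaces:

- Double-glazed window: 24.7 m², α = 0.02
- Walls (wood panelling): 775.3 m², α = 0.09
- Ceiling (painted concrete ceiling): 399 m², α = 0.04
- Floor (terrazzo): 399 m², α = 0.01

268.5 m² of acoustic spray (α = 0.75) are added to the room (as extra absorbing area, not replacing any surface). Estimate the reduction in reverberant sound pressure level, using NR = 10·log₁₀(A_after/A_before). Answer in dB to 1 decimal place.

5.1 dB

Total absorption A_before = 24.7*0.02 + 775.3*0.09 + 399*0.04 + 399*0.01
  = 0.494 + 69.777 + 15.960 + 3.990 = 90.221 m² sabins.
Treatment contributes 268.5·0.75 = 201.375 sabins.
A_after = 90.221 + 201.375 = 291.596 sabins.
NR = 10·log₁₀(291.596/90.221) = 5.1 dB.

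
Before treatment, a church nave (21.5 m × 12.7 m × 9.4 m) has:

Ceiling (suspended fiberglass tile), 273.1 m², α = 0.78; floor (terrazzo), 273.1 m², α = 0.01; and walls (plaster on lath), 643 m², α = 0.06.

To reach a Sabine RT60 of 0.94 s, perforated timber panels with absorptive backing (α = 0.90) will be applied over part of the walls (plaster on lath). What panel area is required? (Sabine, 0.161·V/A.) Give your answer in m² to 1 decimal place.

A₁ = Σ Sᵢαᵢ = 273.1·0.78 + 273.1·0.01 + 643·0.06 = 254.329 sabins.
Required A₂ = 0.161·2566.67/0.94 = 439.611 sabins.
Absorption to add: 439.611 − 254.329 = 185.282 sabins.
Net gain per m²: Δα = 0.90 − 0.06 = 0.84.
Panel area = 185.282 / 0.84 = 220.6 m².

220.6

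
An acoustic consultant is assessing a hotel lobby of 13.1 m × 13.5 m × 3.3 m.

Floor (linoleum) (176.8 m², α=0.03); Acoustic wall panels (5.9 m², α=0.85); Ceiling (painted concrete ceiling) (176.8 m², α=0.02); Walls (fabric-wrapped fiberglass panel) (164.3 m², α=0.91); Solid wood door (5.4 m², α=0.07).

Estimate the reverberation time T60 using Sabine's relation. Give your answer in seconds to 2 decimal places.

0.57 sec

Equivalent absorption area: A = 176.8×0.03 + 5.9×0.85 + 176.8×0.02 + 164.3×0.91 + 5.4×0.07 = 163.746 m².
Room volume: 583.605 m³.
RT60 = 0.161 · V / A = 0.161 × 583.605 / 163.746 = 0.57 s.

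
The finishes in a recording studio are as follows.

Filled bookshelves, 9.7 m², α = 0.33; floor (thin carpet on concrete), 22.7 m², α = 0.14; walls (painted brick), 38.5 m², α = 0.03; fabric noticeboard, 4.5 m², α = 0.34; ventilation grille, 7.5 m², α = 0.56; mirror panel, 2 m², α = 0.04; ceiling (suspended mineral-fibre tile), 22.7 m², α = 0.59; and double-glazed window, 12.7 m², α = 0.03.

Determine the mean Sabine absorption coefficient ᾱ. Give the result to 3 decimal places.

S = Σ Sᵢ = 9.7 + 22.7 + 38.5 + 4.5 + 7.5 + 2 + 22.7 + 12.7 = 120.3 m².
A = 9.7*0.33 + 22.7*0.14 + 38.5*0.03 + 4.5*0.34 + 7.5*0.56 + 2*0.04 + 22.7*0.59 + 12.7*0.03 = 27.118 sabins.
ᾱ = 27.118 / 120.3 = 0.225.

0.225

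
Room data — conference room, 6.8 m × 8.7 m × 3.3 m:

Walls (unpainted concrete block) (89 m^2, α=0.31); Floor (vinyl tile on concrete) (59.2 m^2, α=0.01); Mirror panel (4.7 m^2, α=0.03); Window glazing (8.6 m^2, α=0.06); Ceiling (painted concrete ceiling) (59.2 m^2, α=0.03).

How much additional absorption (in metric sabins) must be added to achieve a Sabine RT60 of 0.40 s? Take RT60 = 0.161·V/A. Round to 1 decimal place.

48.0 sabins

Summing Sᵢαᵢ: 27.590 + 0.592 + 0.141 + 0.516 + 1.776 → A₁ = 30.615 sabins.
For T = 0.40 s, need A₂ = 0.161·V/T = 0.161·195.228/0.40 = 78.579 sabins.
Additional absorption ΔA = 78.579 − 30.615 = 48.0 sabins.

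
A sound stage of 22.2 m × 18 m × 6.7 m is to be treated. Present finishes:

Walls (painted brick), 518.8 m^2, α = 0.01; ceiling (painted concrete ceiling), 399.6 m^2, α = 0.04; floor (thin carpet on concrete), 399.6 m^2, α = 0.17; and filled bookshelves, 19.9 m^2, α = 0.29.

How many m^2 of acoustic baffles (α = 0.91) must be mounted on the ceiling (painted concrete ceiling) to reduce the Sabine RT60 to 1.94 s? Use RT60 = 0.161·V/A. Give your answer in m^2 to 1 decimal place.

Total absorption A₁ = 518.8×0.01 + 399.6×0.04 + 399.6×0.17 + 19.9×0.29
  = 5.188 + 15.984 + 67.932 + 5.771 = 94.875 m^2 sabins.
Required A₂ = 0.161·2677.32/1.94 = 222.190 sabins.
ΔA needed = 222.190 − 94.875 = 127.315 sabins.
Net gain per m^2: Δα = 0.91 − 0.04 = 0.87.
Panel area = 127.315 / 0.87 = 146.3 m^2.

146.3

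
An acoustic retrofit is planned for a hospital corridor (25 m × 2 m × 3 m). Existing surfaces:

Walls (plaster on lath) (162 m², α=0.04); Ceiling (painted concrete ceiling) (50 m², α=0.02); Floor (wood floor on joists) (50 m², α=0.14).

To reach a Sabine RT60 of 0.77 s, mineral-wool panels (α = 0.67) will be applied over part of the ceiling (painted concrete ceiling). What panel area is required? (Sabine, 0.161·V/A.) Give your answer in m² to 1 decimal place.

26.0

Equivalent absorption area: A₁ = 162·0.04 + 50·0.02 + 50·0.14 = 14.480 m².
V = 150 m³. Target absorption A₂ = 0.161 × 150 / 0.77 = 31.364 sabins.
ΔA needed = 31.364 − 14.480 = 16.884 sabins.
Each m² of panel replacing the ceiling (painted concrete ceiling) adds (0.67 − 0.02) = 0.65 sabins.
Panel area = 16.884 / 0.65 = 26.0 m².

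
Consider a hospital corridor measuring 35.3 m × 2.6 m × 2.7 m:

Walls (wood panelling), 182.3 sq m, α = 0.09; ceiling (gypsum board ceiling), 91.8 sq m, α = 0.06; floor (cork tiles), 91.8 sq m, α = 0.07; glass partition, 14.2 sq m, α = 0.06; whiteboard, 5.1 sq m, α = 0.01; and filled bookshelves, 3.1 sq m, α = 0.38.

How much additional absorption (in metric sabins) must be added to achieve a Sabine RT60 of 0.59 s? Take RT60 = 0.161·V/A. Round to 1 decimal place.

Equivalent absorption area: A₁ = 182.3×0.09 + 91.8×0.06 + 91.8×0.07 + 14.2×0.06 + 5.1×0.01 + 3.1×0.38 = 30.422 sq m.
For T = 0.59 s, need A₂ = 0.161·V/T = 0.161·247.806/0.59 = 67.622 sabins.
ΔA = A₂ − A₁ = 67.622 − 30.422 = 37.2 sabins.

37.2 sabins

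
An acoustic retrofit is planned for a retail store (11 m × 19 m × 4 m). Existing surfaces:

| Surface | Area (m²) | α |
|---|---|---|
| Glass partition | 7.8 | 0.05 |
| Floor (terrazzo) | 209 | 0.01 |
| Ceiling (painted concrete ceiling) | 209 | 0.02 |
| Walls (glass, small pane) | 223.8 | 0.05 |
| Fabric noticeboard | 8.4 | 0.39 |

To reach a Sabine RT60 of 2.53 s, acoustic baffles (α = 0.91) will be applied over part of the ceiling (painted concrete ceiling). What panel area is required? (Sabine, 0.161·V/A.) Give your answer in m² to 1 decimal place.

Summing Sᵢαᵢ: 0.390 + 2.090 + 4.180 + 11.190 + 3.276 → A₁ = 21.126 sabins.
V = 836 m³. Target absorption A₂ = 0.161 × 836 / 2.53 = 53.200 sabins.
Absorption to add: 53.200 − 21.126 = 32.074 sabins.
Each m² of panel replacing the ceiling (painted concrete ceiling) adds (0.91 − 0.02) = 0.89 sabins.
Panel area = 32.074 / 0.89 = 36.0 m².

36.0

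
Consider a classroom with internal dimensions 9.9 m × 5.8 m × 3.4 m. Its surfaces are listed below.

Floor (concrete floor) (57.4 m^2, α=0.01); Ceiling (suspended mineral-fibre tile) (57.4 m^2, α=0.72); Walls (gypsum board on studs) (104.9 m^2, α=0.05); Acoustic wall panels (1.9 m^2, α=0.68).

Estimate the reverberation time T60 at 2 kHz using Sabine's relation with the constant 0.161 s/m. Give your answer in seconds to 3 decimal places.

0.649 sec

Summing Sᵢαᵢ: 0.574 + 41.328 + 5.245 + 1.292 → A = 48.439 sabins.
V = 9.9·5.8·3.4 = 195.228 m³.
RT60 = 0.161 · V / A = 0.161 × 195.228 / 48.439 = 0.649 s.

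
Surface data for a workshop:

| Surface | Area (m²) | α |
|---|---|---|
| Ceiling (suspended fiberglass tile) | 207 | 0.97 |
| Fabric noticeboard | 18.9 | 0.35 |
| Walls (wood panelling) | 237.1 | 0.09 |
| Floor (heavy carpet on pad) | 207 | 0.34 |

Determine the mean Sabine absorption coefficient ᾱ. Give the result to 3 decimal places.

S = Σ Sᵢ = 207 + 18.9 + 237.1 + 207 = 670.0 m².
Σ(Sᵢαᵢ) = 207×0.97 + 18.9×0.35 + 237.1×0.09 + 207×0.34 = 299.124.
ᾱ = A/S = 0.446.

0.446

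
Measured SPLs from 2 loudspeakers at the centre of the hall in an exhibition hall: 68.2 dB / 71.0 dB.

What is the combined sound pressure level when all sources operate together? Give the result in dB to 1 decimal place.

Sum in the linear (power) domain: Σ 10^(Lᵢ/10) = 10^(68.2/10) + 10^(71.0/10) = 1.92e+07.
Back to dB: 10·log₁₀ Σ = 72.8 dB.

72.8 dB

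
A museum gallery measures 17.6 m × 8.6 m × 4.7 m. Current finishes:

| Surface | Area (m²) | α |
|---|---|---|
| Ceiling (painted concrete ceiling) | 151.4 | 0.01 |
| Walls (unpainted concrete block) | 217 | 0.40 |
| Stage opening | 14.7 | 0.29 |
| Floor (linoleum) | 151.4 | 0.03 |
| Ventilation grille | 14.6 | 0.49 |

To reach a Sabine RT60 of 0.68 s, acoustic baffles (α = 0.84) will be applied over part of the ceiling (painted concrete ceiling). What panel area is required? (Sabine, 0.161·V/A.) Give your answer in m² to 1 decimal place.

77.3

Summing Sᵢαᵢ: 1.514 + 86.800 + 4.263 + 4.542 + 7.154 → A₁ = 104.273 sabins.
Required A₂ = 0.161·711.392/0.68 = 168.433 sabins.
Absorption to add: 168.433 − 104.273 = 64.160 sabins.
Each m² of panel replacing the ceiling (painted concrete ceiling) adds (0.84 − 0.01) = 0.83 sabins.
Panel area = 64.160 / 0.83 = 77.3 m².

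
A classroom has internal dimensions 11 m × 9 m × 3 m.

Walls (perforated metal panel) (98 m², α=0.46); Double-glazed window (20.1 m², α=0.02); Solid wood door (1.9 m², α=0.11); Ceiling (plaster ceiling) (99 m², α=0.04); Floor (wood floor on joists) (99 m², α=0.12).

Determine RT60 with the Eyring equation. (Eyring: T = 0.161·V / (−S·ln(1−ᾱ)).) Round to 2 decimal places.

Total surface area S = 98 + 20.1 + 1.9 + 99 + 99 = 318.0 m².
Σ(Sᵢαᵢ) = 98·0.46 + 20.1·0.02 + 1.9·0.11 + 99·0.04 + 99·0.12 = 61.531.
Mean coefficient ᾱ = A/S = 0.1935.
Eyring denominator: −S ln(1−ᾱ) = 68.386.
V = 11 × 9 × 3 = 297 m³.
T = 0.161·V/[−S·ln(1−ᾱ)] = 0.161·297/68.386 = 0.70 s.

0.70 s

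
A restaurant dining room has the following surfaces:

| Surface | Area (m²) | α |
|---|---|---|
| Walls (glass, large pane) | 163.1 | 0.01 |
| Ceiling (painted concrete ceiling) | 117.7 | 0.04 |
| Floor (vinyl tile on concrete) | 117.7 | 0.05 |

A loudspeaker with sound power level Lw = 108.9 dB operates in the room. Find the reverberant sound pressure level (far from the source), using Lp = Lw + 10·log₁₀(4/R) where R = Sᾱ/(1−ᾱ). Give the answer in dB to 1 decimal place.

103.9 dB

Σ(Sᵢαᵢ) = 163.1·0.01 + 117.7·0.04 + 117.7·0.05 = 12.224; total area S = 398.5 m².
ᾱ = 0.0307, so room constant R = A/(1−ᾱ) = 12.611 m².
Lp = Lw + 10 log₁₀(4/R) = 108.9 -4.99 = 103.9 dB.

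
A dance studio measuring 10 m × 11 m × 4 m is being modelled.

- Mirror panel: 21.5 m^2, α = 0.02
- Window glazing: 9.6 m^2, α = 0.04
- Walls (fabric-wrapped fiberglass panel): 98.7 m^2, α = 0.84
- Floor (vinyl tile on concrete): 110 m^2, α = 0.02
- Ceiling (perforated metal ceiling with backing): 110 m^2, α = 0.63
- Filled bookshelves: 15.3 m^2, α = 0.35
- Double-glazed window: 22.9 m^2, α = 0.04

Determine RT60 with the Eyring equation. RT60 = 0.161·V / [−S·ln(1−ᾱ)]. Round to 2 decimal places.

S = Σ Sᵢ = 388.0 m^2.
Σ(Sᵢαᵢ) = 21.5×0.02 + 9.6×0.04 + 98.7×0.84 + 110×0.02 + 110×0.63 + 15.3×0.35 + 22.9×0.04 = 161.493.
ᾱ = 161.493 / 388.0 = 0.4162.
Eyring denominator: −S ln(1−ᾱ) = 208.820.
V = 10 × 11 × 4 = 440 m³.
T = 0.161·V/[−S·ln(1−ᾱ)] = 0.161·440/208.820 = 0.34 s.

0.34 s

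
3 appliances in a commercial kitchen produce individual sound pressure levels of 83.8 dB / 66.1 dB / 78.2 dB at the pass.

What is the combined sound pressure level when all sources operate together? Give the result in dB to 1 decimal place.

Sum in the linear (power) domain: Σ 10^(Lᵢ/10) = 10^(83.8/10) + 10^(66.1/10) + 10^(78.2/10) = 3.1e+08.
Combined level = 10 log₁₀(3.1e+08) = 84.9 dB.

84.9 dB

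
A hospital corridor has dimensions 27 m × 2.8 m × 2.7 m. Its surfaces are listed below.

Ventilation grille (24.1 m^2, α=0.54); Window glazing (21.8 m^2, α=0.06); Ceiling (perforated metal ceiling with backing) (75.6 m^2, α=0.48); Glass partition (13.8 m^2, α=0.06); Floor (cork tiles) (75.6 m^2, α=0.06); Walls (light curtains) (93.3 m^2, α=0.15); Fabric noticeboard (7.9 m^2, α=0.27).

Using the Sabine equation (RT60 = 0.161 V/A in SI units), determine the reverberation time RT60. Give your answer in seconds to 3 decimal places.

0.456 seconds

Total absorption A = 24.1*0.54 + 21.8*0.06 + 75.6*0.48 + 13.8*0.06 + 75.6*0.06 + 93.3*0.15 + 7.9*0.27
  = 13.014 + 1.308 + 36.288 + 0.828 + 4.536 + 13.995 + 2.133 = 72.102 m^2 sabins.
Volume V = 27 × 2.8 × 2.7 = 204.12 m³.
T = 0.161 V/A = 0.161·204.12/72.102 = 0.456 s.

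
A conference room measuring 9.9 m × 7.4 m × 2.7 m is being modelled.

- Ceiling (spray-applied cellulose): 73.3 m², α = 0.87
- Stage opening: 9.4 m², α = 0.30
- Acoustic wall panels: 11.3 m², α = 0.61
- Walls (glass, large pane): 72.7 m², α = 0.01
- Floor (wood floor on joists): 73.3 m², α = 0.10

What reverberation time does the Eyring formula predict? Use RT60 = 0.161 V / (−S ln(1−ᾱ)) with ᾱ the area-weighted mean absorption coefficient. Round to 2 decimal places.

Total surface area S = 73.3 + 9.4 + 11.3 + 72.7 + 73.3 = 240.0 m².
Σ(Sᵢαᵢ) = 73.3×0.87 + 9.4×0.30 + 11.3×0.61 + 72.7×0.01 + 73.3×0.10 = 81.541.
Mean coefficient ᾱ = A/S = 0.3398.
−S·ln(1−ᾱ) = −240.0 × ln(1 − 0.3398) = 99.651.
V = 9.9 × 7.4 × 2.7 = 197.802 m³.
RT60 = 0.161 × 197.802 / 99.651 = 0.32 s.

0.32 sec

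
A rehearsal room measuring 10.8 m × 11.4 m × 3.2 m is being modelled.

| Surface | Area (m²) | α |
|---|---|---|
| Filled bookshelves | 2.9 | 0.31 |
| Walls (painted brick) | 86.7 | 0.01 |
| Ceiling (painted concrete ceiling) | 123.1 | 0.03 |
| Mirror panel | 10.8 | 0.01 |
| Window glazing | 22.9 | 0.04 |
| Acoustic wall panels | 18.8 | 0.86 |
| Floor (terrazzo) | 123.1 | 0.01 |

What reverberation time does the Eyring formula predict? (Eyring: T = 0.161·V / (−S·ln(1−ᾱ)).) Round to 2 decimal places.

2.57 s

S = Σ Sᵢ = 388.3 m².
Absorption A = 2.9·0.31 + 86.7·0.01 + 123.1·0.03 + 10.8·0.01 + 22.9·0.04 + 18.8·0.86 + 123.1·0.01 = 23.882 sabins.
Mean coefficient ᾱ = A/S = 0.0615.
Eyring denominator: −S ln(1−ᾱ) = 24.646.
V = 10.8 × 11.4 × 3.2 = 393.984 m³.
T = 0.161·V/[−S·ln(1−ᾱ)] = 0.161·393.984/24.646 = 2.57 s.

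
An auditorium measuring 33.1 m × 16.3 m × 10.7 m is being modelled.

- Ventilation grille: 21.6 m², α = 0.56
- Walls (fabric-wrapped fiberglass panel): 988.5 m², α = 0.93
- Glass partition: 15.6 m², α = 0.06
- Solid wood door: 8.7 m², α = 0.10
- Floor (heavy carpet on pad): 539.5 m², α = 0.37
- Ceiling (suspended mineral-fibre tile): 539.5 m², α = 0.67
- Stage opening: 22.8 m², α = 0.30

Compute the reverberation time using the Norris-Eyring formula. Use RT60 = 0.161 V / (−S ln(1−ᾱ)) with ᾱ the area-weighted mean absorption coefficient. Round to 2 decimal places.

0.36 s

S = Σ Sᵢ = 2136.2 m².
Absorption A = 21.6·0.56 + 988.5·0.93 + 15.6·0.06 + 8.7·0.10 + 539.5·0.37 + 539.5·0.67 + 22.8·0.30 = 1501.127 sabins.
ᾱ = 1501.127 / 2136.2 = 0.7027.
Eyring denominator: −S ln(1−ᾱ) = 2591.240.
V = 33.1 × 16.3 × 10.7 = 5772.971 m³.
RT60 = 0.161 × 5772.971 / 2591.240 = 0.36 s.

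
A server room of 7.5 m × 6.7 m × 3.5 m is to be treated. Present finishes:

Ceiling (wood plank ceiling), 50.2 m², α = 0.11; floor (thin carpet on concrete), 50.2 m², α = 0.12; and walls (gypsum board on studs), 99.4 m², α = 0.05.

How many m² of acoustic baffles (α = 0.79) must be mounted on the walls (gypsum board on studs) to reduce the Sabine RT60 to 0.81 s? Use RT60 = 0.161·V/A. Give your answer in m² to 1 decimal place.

24.9

Equivalent absorption area: A₁ = 50.2*0.11 + 50.2*0.12 + 99.4*0.05 = 16.516 m².
V = 175.875 m³. Target absorption A₂ = 0.161 × 175.875 / 0.81 = 34.958 sabins.
ΔA needed = 34.958 − 16.516 = 18.442 sabins.
Each m² of panel replacing the walls (gypsum board on studs) adds (0.79 − 0.05) = 0.74 sabins.
Area = ΔA/Δα = 18.442/0.74 = 24.9 m².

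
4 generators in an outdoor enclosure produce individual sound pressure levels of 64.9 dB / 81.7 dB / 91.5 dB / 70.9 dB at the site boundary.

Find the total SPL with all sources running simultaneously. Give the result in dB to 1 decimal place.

Converting to relative power and adding: 10^(64.9/10) + 10^(81.7/10) + 10^(91.5/10) + 10^(70.9/10) = 1.576e+09.
Back to dB: 10·log₁₀ Σ = 92.0 dB.

92.0 dB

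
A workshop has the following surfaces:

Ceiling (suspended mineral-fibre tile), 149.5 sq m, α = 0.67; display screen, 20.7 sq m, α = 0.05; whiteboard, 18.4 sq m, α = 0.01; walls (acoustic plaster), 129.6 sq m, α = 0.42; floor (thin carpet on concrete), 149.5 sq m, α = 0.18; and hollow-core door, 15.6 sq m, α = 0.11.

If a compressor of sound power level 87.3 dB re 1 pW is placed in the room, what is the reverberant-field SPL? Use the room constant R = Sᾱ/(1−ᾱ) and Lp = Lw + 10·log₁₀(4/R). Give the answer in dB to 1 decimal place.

A = 184.442 sabins; S = 483.3 sq m.
ᾱ = 184.442/483.3 = 0.3816; R = Sᾱ/(1−ᾱ) = 184.442/(1−0.3816) = 298.257 sq m.
Lp = 87.3 + 10·log₁₀(4/298.257) = 87.3 + (-18.73) = 68.6 dB.

68.6 dB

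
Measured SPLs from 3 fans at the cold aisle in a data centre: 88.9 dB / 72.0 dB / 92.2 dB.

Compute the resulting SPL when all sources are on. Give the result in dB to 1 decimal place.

Sum in the linear (power) domain: Σ 10^(Lᵢ/10) = 10^(88.9/10) + 10^(72.0/10) + 10^(92.2/10) = 2.452e+09.
Combined level = 10 log₁₀(2.452e+09) = 93.9 dB.

93.9 dB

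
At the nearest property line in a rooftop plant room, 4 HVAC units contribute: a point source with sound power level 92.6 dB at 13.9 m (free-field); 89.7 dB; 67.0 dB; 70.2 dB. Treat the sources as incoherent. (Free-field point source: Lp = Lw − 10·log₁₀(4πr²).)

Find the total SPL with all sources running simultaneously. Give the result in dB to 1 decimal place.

89.8 dB

Source at 13.9 m: Lp = 92.6 − 10·log₁₀(4π·13.9²) = 92.6 − 10·log₁₀(2427.948) = 58.7 dB.
Sum in the linear (power) domain: Σ 10^(Lᵢ/10) = 10^(58.7/10) + 10^(89.7/10) + 10^(67.0/10) + 10^(70.2/10) = 9.495e+08.
Back to dB: 10·log₁₀ Σ = 89.8 dB.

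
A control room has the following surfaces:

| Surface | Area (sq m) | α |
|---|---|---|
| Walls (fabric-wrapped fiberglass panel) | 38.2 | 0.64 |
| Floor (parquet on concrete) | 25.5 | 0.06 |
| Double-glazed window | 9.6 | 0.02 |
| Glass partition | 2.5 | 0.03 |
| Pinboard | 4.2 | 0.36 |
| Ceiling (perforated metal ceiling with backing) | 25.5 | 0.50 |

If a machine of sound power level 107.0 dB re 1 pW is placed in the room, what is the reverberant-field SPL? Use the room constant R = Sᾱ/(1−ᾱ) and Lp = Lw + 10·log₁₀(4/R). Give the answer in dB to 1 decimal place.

A = 40.507 sabins; S = 105.5 sq m.
ᾱ = 40.507/105.5 = 0.3840; R = Sᾱ/(1−ᾱ) = 40.507/(1−0.3840) = 65.758 sq m.
Lp = 107.0 + 10·log₁₀(4/65.758) = 107.0 + (-12.16) = 94.8 dB.

94.8 dB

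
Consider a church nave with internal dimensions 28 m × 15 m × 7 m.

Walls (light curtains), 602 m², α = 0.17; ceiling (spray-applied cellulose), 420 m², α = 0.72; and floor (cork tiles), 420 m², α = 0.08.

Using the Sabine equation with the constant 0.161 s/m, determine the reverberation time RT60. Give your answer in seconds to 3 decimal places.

1.080 seconds

A = Σ Sᵢαᵢ = 602·0.17 + 420·0.72 + 420·0.08 = 438.340 sabins.
Volume V = 28 × 15 × 7 = 2940 m³.
T = 0.161 V/A = 0.161·2940/438.340 = 1.080 s.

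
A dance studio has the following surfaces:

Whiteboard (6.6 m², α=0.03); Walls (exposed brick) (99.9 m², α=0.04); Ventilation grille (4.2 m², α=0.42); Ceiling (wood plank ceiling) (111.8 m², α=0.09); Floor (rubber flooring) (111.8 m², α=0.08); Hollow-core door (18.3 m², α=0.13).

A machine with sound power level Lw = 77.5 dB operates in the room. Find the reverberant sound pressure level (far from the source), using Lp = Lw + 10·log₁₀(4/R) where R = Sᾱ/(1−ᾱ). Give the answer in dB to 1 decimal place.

68.8 dB

Σ(Sᵢαᵢ) = 6.6×0.03 + 99.9×0.04 + 4.2×0.42 + 111.8×0.09 + 111.8×0.08 + 18.3×0.13 = 27.343; total area S = 352.6 m².
ᾱ = 0.0775, so room constant R = A/(1−ᾱ) = 29.640 m².
Lp = 77.5 + 10·log₁₀(4/29.640) = 77.5 + (-8.70) = 68.8 dB.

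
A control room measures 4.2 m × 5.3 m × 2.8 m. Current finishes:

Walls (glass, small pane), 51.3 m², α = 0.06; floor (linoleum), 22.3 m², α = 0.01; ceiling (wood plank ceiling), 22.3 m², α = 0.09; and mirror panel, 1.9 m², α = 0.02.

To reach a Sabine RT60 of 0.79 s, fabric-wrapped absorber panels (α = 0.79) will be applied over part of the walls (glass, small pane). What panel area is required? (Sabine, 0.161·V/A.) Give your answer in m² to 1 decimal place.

Summing Sᵢαᵢ: 3.078 + 0.223 + 2.007 + 0.038 → A₁ = 5.346 sabins.
V = 62.328 m³. Target absorption A₂ = 0.161 × 62.328 / 0.79 = 12.702 sabins.
ΔA needed = 12.702 − 5.346 = 7.356 sabins.
Each m² of panel replacing the walls (glass, small pane) adds (0.79 − 0.06) = 0.73 sabins.
Panel area = 7.356 / 0.73 = 10.1 m².

10.1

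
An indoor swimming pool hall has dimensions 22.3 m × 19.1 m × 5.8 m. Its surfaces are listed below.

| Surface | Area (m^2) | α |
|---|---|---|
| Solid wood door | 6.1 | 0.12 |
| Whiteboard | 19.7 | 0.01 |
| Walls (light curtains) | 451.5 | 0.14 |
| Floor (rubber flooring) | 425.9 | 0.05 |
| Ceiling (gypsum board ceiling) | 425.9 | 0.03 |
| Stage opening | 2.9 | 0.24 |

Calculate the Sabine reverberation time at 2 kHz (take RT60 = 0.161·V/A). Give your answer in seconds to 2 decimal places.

4.02 sec

Total absorption A = 6.1*0.12 + 19.7*0.01 + 451.5*0.14 + 425.9*0.05 + 425.9*0.03 + 2.9*0.24
  = 0.732 + 0.197 + 63.210 + 21.295 + 12.777 + 0.696 = 98.907 m^2 sabins.
Room volume: 2470.394 m³.
T = 0.161 V/A = 0.161·2470.394/98.907 = 4.02 s.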